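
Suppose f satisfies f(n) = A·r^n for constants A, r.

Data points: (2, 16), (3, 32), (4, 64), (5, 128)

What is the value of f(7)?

512

Consecutive ratio: 32/16 = 2, and 64/32 = 2, so r = 2.
Then A·2^2 = 16 gives A = 4, and f(n) = 4·2^n.
f(7) = 4·2^7 = 512.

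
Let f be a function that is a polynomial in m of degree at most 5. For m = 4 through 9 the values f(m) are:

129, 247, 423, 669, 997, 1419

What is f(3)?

First differences: 118, 176, 246, 328, 422. Second differences: 58, 70, 82, 94. Third differences: 12, 12, 12.
Level-3 differences are constant, so f has degree 3.
Fitting a degree-3 polynomial gives f(m) = 2m³ - m² + 5m - 3.
Then f(3) = 57.

57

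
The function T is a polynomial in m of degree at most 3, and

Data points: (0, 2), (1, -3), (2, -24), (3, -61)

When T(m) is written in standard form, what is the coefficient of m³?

First differences: -5, -21, -37. Second differences: -16, -16.
Level-2 differences are constant, so T has degree 2.
Fitting a degree-2 polynomial gives T(m) = -8m² + 3m + 2.
The coefficient of m³ is 0.

0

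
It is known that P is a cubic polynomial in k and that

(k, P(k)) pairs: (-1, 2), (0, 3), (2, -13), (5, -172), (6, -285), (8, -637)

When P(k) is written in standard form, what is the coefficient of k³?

-1

Write P(k) = ak³ + bk² + ck + d; the 6 given values yield a linear system in the 4 coefficients.
Solving, P(k) = -k³ - 2k² + 3.
The coefficient of k³ is -1.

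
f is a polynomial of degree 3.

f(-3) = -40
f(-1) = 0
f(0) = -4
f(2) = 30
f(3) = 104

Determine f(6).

770

Write f(k) = ak³ + bk² + ck + d; the 5 given values yield a linear system in the 4 coefficients.
Solving, f(k) = 3k³ + 4k² - 3k - 4.
Then f(6) = 770.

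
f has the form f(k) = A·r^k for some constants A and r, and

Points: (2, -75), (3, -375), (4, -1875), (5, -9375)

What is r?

Consecutive ratio: -375/(-75) = 5, and -1875/(-375) = 5, so r = 5.
Then A·5^2 = -75 gives A = -3, and f(k) = -3·5^k.

5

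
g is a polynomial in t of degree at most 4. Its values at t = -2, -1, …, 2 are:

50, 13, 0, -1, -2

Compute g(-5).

425

First differences: -37, -13, -1, -1. Second differences: 24, 12, 0. Third differences: -12, -12.
Level-3 differences are constant, so g has degree 3.
Fitting a degree-3 polynomial gives g(t) = -2t³ + 6t² - 5t.
Then g(-5) = 425.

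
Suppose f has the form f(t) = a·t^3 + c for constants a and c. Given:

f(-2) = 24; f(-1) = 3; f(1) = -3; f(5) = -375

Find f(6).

From f(-2) = 24 and f(-1) = 3: -8a + c = 24 and -1a + c = 3.
Subtracting: 7a = -21, so a = -3; then c = 24 − (-3)·(-8) = 0.
So f(t) = -3t³ + 0, and f(6) = -648.

-648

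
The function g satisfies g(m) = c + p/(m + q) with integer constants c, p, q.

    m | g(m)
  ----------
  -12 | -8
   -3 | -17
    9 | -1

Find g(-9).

-9

(g(m) − c)(m + q) = p for each data point; the three points give a linear system in c and q, then p follows.
Solving: c = -5, q = 0, p = 36, so g(m) = -5 + 36/(m + 0).
Then g(-9) = -5 + 36/(-9) = -9.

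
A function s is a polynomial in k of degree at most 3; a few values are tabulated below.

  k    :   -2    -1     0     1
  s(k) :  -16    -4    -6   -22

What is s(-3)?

First differences: 12, -2, -16. Second differences: -14, -14.
Level-2 differences are constant, so s has degree 2.
Fitting a degree-2 polynomial gives s(k) = -7k² - 9k - 6.
Then s(-3) = -42.

-42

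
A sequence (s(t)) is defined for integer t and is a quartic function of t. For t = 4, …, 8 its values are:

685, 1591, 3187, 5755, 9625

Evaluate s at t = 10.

Write s(t) = at^4 + bt³ + ct² + dt + e; the 5 given values yield a linear system in the 5 coefficients.
Solving, s(t) = 2t^4 + 3t³ - 2t² + 3t + 1.
Then s(10) = 22831.

22831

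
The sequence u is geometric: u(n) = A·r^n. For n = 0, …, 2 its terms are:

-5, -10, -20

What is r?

2

Consecutive ratio: -10/(-5) = 2, and -20/(-10) = 2, so r = 2.
Then A·2^0 = -5 gives A = -5, and u(n) = -5·2^n.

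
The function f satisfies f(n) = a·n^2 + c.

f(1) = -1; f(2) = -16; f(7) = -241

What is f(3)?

From f(1) = -1 and f(2) = -16: 1a + c = -1 and 4a + c = -16.
Subtracting: 3a = -15, so a = -5; then c = -1 − (-5)·1 = 4.
So f(n) = -5n² + 4, and f(3) = -41.

-41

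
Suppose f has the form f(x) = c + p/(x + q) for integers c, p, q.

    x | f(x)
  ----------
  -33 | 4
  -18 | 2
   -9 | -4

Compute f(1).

21

(f(x) − c)(x + q) = p for each data point; the three points give a linear system in c and q, then p follows.
Solving: c = 6, q = 3, p = 60, so f(x) = 6 + 60/(x + 3).
Then f(1) = 6 + 60/4 = 21.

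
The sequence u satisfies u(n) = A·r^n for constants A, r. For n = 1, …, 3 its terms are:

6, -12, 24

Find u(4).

Consecutive ratio: -12/6 = -2, and 24/(-12) = -2, so r = -2.
Then A·(-2)^1 = 6 gives A = -3, and u(n) = -3·(-2)^n.
u(4) = -3·(-2)^4 = -48.

-48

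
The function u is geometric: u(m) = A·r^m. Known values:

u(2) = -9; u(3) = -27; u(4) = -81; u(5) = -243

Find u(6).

Consecutive ratio: -27/(-9) = 3, and -81/(-27) = 3, so r = 3.
Then A·3^2 = -9 gives A = -1, and u(m) = -1·3^m.
u(6) = -1·3^6 = -729.

-729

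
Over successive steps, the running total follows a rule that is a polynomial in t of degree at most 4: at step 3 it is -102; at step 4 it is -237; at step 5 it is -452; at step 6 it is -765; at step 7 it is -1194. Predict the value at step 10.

-3357

Write the value at t as h(t).
Write h(t) = at^4 + bt³ + ct² + dt + e; the 5 given values yield a linear system in the 5 coefficients.
Solving, the leading coefficient vanishes, and h(t) = -3t³ - 4t² + 4t + 3.
Then h(10) = -3357.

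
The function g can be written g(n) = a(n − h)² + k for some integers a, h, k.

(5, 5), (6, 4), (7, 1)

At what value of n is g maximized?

5

First differences -1, -3; second difference -2 = 2a, so a = -1.
Expanding, the n-coefficient is −2ah = 2h; matching it to the data gives h = 5, and then k = 5.
So g(n) = -1(n − 5)² + 5.
Hence h = 5.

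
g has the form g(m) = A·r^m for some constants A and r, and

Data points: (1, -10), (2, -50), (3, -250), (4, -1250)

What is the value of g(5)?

Consecutive ratio: -50/(-10) = 5, and -250/(-50) = 5, so r = 5.
Then A·5^1 = -10 gives A = -2, and g(m) = -2·5^m.
g(5) = -2·5^5 = -6250.

-6250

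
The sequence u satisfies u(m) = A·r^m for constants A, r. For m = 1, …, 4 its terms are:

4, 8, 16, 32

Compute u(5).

64

Consecutive ratio: 8/4 = 2, and 16/8 = 2, so r = 2.
Then A·2^1 = 4 gives A = 2, and u(m) = 2·2^m.
u(5) = 2·2^5 = 64.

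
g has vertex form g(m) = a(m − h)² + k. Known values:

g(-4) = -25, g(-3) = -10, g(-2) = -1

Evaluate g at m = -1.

First differences 15, 9; second difference -6 = 2a, so a = -3.
Expanding, the m-coefficient is −2ah = 6h; matching it to the data gives h = -1, and then k = 2.
So g(m) = -3(m + 1)² + 2.
g(-1) = -3·0² + 2 = 2.

2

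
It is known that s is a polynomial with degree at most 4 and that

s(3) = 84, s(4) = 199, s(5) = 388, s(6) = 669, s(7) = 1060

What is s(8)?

First differences: 115, 189, 281, 391. Second differences: 74, 92, 110. Third differences: 18, 18.
Level-3 differences are constant, so s has degree 3.
Extending the table by one column gives the next first difference 519, so s(8) = 1060 + 519 = 1579.

1579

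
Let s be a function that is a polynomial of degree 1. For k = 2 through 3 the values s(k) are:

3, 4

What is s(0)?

1

Write s(k) = ak + b; the 2 given values yield a linear system in the 2 coefficients.
Solving, s(k) = k + 1.
Then s(0) = 1.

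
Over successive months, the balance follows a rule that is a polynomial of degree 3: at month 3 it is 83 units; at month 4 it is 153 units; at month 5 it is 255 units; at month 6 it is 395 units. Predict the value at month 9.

1103

Write the value at t as P(t).
Write P(t) = at³ + bt² + ct + d; the 4 given values yield a linear system in the 4 coefficients.
Solving, P(t) = t³ + 4t² + 5t + 5.
Then P(9) = 1103.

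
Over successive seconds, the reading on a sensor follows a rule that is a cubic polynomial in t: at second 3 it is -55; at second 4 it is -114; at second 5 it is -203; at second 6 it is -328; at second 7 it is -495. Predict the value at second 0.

Write the value at t as g(t).
Write g(t) = at³ + bt² + ct + d; the 5 given values yield a linear system in the 4 coefficients.
Solving, g(t) = -t³ - 3t² - t + 2.
Then g(0) = 2.

2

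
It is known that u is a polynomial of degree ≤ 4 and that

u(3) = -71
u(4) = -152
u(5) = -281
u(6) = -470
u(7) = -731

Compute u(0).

4

First differences: -81, -129, -189, -261. Second differences: -48, -60, -72. Third differences: -12, -12.
Level-3 differences are constant, so u has degree 3.
Fitting a degree-3 polynomial gives u(x) = -2x³ - 7x + 4.
Then u(0) = 4.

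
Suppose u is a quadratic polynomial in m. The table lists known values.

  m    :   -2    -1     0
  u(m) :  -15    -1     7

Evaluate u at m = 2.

Write u(m) = am² + bm + c; the 3 given values yield a linear system in the 3 coefficients.
Solving, u(m) = -3m² + 5m + 7.
Then u(2) = 5.

5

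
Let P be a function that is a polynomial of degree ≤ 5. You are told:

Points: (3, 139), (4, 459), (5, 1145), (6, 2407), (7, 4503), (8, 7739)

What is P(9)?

12469

First differences: 320, 686, 1262, 2096, 3236. Second differences: 366, 576, 834, 1140. Third differences: 210, 258, 306. Fourth differences: 48, 48.
Level-4 differences are constant, so P has degree 4.
Fitting a degree-4 polynomial gives P(k) = 2k^4 - k³ + k² - 5.
Then P(9) = 12469.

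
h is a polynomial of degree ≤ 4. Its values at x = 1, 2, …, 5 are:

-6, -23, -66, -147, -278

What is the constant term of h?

First differences: -17, -43, -81, -131. Second differences: -26, -38, -50. Third differences: -12, -12.
Level-3 differences are constant, so h has degree 3.
Fitting a degree-3 polynomial gives h(x) = -2x³ - x² - 3.
The constant term is h(0) = -3.

-3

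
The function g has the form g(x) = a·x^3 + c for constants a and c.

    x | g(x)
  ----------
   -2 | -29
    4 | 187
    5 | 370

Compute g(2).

19

From g(-2) = -29 and g(4) = 187: -8a + c = -29 and 64a + c = 187.
Subtracting: 72a = 216, so a = 3; then c = -29 − 3·(-8) = -5.
So g(x) = 3x³ − 5, and g(2) = 19.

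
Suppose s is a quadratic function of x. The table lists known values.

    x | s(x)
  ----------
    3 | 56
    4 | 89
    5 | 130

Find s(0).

Write s(x) = ax² + bx + c; the 3 given values yield a linear system in the 3 coefficients.
Solving, s(x) = 4x² + 5x + 5.
Then s(0) = 5.

5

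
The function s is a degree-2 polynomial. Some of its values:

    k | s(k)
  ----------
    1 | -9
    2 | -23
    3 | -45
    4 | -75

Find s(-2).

First differences: -14, -22, -30. Second differences: -8, -8.
Level-2 differences are constant, so s has degree 2.
Fitting a degree-2 polynomial gives s(k) = -4k² - 2k - 3.
Then s(-2) = -15.

-15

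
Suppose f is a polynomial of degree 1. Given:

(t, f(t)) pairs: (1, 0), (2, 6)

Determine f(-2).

-18

Write f(t) = at + b; the 2 given values yield a linear system in the 2 coefficients.
Solving, f(t) = 6t - 6.
Then f(-2) = -18.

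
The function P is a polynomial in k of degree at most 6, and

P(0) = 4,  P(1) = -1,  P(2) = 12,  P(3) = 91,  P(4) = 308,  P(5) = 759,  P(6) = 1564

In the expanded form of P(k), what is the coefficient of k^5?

First differences: -5, 13, 79, 217, 451, 805. Second differences: 18, 66, 138, 234, 354. Third differences: 48, 72, 96, 120. Fourth differences: 24, 24, 24.
Level-4 differences are constant, so P has degree 4.
Fitting a degree-4 polynomial gives P(k) = k^4 + 2k³ - 4k² - 4k + 4.
The coefficient of k^5 is 0.

0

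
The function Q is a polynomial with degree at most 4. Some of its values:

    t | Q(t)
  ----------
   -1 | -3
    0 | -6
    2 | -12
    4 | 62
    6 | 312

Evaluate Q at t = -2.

Write Q(t) = at^4 + bt³ + ct² + dt + e; the 5 given values yield a linear system in the 5 coefficients.
Solving, the leading coefficient vanishes, and Q(t) = 2t³ - 2t² - 7t - 6.
Then Q(-2) = -16.

-16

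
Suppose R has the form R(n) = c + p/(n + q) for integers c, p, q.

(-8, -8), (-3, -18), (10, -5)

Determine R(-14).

-7

(R(n) − c)(n + q) = p for each data point; the three points give a linear system in c and q, then p follows.
Solving: c = -6, q = 2, p = 12, so R(n) = -6 + 12/(n + 2).
Then R(-14) = -6 + 12/(-12) = -7.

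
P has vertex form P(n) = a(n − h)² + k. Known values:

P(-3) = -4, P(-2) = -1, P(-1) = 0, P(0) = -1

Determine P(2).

First differences 3, 1, -1; second difference -2 = 2a, so a = -1.
Expanding, the n-coefficient is −2ah = 2h; matching it to the data gives h = -1, and then k = 0.
So P(n) = -1(n + 1)² + 0.
P(2) = -1·3² + 0 = -9.

-9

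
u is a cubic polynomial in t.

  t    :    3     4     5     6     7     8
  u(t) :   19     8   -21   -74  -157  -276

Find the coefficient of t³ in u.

-1

First differences: -11, -29, -53, -83, -119. Second differences: -18, -24, -30, -36. Third differences: -6, -6, -6.
Level-3 differences are constant, so u has degree 3.
Fitting a degree-3 polynomial gives u(t) = -t³ + 3t² + 5t + 4.
The coefficient of t³ is -1.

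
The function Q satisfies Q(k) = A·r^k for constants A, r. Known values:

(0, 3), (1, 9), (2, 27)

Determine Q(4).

243

Consecutive ratio: 9/3 = 3, and 27/9 = 3, so r = 3.
Then A·3^0 = 3 gives A = 3, and Q(k) = 3·3^k.
Q(4) = 3·3^4 = 243.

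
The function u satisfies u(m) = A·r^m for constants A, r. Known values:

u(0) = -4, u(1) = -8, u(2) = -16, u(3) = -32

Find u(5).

Consecutive ratio: -8/(-4) = 2, and -16/(-8) = 2, so r = 2.
Then A·2^0 = -4 gives A = -4, and u(m) = -4·2^m.
u(5) = -4·2^5 = -128.

-128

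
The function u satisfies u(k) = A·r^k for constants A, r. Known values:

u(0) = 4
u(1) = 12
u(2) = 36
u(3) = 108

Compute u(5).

972

Consecutive ratio: 12/4 = 3, and 36/12 = 3, so r = 3.
Then A·3^0 = 4 gives A = 4, and u(k) = 4·3^k.
u(5) = 4·3^5 = 972.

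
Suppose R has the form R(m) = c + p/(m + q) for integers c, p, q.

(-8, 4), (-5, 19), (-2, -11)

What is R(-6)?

(R(m) − c)(m + q) = p for each data point; the three points give a linear system in c and q, then p follows.
Solving: c = -1, q = 4, p = -20, so R(m) = -1 − 20/(m + 4).
Then R(-6) = -1 − 20/(-2) = 9.

9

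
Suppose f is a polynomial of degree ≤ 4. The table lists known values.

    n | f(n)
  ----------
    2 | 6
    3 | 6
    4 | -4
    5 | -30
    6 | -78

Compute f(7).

Write f(n) = an^4 + bn³ + cn² + dn + e; the 5 given values yield a linear system in the 5 coefficients.
Solving, the leading coefficient vanishes, and f(n) = -n³ + 4n² - n.
Then f(7) = -154.

-154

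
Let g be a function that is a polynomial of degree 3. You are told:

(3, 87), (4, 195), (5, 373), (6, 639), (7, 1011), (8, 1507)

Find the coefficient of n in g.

4

First differences: 108, 178, 266, 372, 496. Second differences: 70, 88, 106, 124. Third differences: 18, 18, 18.
Level-3 differences are constant, so g has degree 3.
Fitting a degree-3 polynomial gives g(n) = 3n³ - n² + 4n + 3.
The coefficient of n is 4.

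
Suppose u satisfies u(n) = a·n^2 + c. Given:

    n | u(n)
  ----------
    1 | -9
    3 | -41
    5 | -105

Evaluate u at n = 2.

-21

From u(1) = -9 and u(3) = -41: 1a + c = -9 and 9a + c = -41.
Subtracting: 8a = -32, so a = -4; then c = -9 − (-4)·1 = -5.
So u(n) = -4n² − 5, and u(2) = -21.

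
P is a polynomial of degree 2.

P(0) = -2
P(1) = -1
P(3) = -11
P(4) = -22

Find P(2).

Write P(k) = ak² + bk + c; the 4 given values yield a linear system in the 3 coefficients.
Solving, P(k) = -2k² + 3k - 2.
Then P(2) = -4.

-4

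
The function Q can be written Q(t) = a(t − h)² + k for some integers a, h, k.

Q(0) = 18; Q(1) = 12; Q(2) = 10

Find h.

2

First differences -6, -2; second difference 4 = 2a, so a = 2.
Expanding, the t-coefficient is −2ah = -4h; matching it to the data gives h = 2, and then k = 10.
So Q(t) = 2(t − 2)² + 10.
Hence h = 2.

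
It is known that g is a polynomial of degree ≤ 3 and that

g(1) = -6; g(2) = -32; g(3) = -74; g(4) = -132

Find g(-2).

-24

First differences: -26, -42, -58. Second differences: -16, -16.
Level-2 differences are constant, so g has degree 2.
Fitting a degree-2 polynomial gives g(k) = -8k² - 2k + 4.
Then g(-2) = -24.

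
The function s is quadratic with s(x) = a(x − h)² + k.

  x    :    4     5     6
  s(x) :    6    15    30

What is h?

First differences 9, 15; second difference 6 = 2a, so a = 3.
Expanding, the x-coefficient is −2ah = -6h; matching it to the data gives h = 3, and then k = 3.
So s(x) = 3(x − 3)² + 3.
Hence h = 3.

3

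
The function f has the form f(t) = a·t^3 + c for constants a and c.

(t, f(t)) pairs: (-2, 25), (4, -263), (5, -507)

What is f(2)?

-39

From f(-2) = 25 and f(4) = -263: -8a + c = 25 and 64a + c = -263.
Subtracting: 72a = -288, so a = -4; then c = 25 − (-4)·(-8) = -7.
So f(t) = -4t³ − 7, and f(2) = -39.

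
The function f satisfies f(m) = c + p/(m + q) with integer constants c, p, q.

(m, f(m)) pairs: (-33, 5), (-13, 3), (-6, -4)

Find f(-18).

4

(f(m) − c)(m + q) = p for each data point; the three points give a linear system in c and q, then p follows.
Solving: c = 6, q = 3, p = 30, so f(m) = 6 + 30/(m + 3).
Then f(-18) = 6 + 30/(-15) = 4.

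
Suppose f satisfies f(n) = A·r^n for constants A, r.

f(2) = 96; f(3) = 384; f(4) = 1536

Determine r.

4

Consecutive ratio: 384/96 = 4, and 1536/384 = 4, so r = 4.
Then A·4^2 = 96 gives A = 6, and f(n) = 6·4^n.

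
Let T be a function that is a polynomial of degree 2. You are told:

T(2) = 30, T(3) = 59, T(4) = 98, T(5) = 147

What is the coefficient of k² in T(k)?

First differences: 29, 39, 49. Second differences: 10, 10.
Level-2 differences are constant, so T has degree 2.
Fitting a degree-2 polynomial gives T(k) = 5k² + 4k + 2.
The coefficient of k² is 5.

5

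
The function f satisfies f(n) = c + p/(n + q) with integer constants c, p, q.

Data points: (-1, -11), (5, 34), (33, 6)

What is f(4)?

64

(f(n) − c)(n + q) = p for each data point; the three points give a linear system in c and q, then p follows.
Solving: c = 4, q = -3, p = 60, so f(n) = 4 + 60/(n − 3).
Then f(4) = 4 + 60/1 = 64.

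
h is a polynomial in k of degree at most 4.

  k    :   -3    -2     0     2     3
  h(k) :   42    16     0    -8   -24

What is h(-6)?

264

Write h(k) = ak^4 + bk³ + ck² + dk + e; the 5 given values yield a linear system in the 5 coefficients.
Solving, the leading coefficient vanishes, and h(k) = -k³ + k² - 2k.
Then h(-6) = 264.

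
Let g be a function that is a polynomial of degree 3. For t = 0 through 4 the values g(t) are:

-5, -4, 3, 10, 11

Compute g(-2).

35

First differences: 1, 7, 7, 1. Second differences: 6, 0, -6. Third differences: -6, -6.
Level-3 differences are constant, so g has degree 3.
Fitting a degree-3 polynomial gives g(t) = -t³ + 6t² - 4t - 5.
Then g(-2) = 35.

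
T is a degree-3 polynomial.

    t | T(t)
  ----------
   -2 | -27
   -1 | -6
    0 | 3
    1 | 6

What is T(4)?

39

Write T(t) = at³ + bt² + ct + d; the 4 given values yield a linear system in the 4 coefficients.
Solving, T(t) = t³ - 3t² + 5t + 3.
Then T(4) = 39.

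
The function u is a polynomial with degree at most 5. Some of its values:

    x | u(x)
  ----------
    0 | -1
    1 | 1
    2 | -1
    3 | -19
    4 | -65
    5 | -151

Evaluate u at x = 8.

-769

Write u(x) = ax^5 + bx^4 + cx³ + dx² + ex + p; the 6 given values yield a linear system in the 6 coefficients.
Solving, the top 2 coefficients vanish, and u(x) = -2x³ + 4x² - 1.
Then u(8) = -769.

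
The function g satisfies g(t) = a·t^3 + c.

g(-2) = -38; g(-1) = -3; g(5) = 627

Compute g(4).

From g(-2) = -38 and g(-1) = -3: -8a + c = -38 and -1a + c = -3.
Subtracting: 7a = 35, so a = 5; then c = -38 − 5·(-8) = 2.
So g(t) = 5t³ + 2, and g(4) = 322.

322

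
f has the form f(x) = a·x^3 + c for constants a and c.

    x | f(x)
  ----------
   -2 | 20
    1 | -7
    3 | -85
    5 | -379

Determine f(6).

-652

From f(-2) = 20 and f(1) = -7: -8a + c = 20 and 1a + c = -7.
Subtracting: 9a = -27, so a = -3; then c = 20 − (-3)·(-8) = -4.
So f(x) = -3x³ − 4, and f(6) = -652.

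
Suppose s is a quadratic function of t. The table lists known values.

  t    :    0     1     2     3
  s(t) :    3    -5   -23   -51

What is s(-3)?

-33

First differences: -8, -18, -28. Second differences: -10, -10.
Level-2 differences are constant, so s has degree 2.
Fitting a degree-2 polynomial gives s(t) = -5t² - 3t + 3.
Then s(-3) = -33.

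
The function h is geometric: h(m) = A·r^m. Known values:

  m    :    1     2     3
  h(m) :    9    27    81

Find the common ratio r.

Consecutive ratio: 27/9 = 3, and 81/27 = 3, so r = 3.
Then A·3^1 = 9 gives A = 3, and h(m) = 3·3^m.

3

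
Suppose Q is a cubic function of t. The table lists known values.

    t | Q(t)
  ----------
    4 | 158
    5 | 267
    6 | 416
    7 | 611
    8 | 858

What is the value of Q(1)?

Write Q(t) = at³ + bt² + ct + d; the 5 given values yield a linear system in the 4 coefficients.
Solving, Q(t) = t³ + 5t² + 3t + 2.
Then Q(1) = 11.

11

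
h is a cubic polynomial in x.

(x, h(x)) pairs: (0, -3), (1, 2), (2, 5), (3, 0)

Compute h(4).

Write h(x) = ax³ + bx² + cx + d; the 4 given values yield a linear system in the 4 coefficients.
Solving, h(x) = -x³ + 2x² + 4x - 3.
Then h(4) = -19.

-19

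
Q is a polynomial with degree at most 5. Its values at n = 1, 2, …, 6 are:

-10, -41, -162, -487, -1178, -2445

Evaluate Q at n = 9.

-12522

First differences: -31, -121, -325, -691, -1267. Second differences: -90, -204, -366, -576. Third differences: -114, -162, -210. Fourth differences: -48, -48.
Level-4 differences are constant, so Q has degree 4.
Fitting a degree-4 polynomial gives Q(n) = -2n^4 + n³ - n² - 5n - 3.
Then Q(9) = -12522.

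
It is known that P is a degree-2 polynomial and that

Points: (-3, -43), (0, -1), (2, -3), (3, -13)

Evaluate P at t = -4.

Write P(t) = at² + bt + c; the 4 given values yield a linear system in the 3 coefficients.
Solving, P(t) = -3t² + 5t - 1.
Then P(-4) = -69.

-69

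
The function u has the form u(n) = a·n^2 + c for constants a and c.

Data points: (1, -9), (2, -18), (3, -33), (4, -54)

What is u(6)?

From u(1) = -9 and u(2) = -18: 1a + c = -9 and 4a + c = -18.
Subtracting: 3a = -9, so a = -3; then c = -9 − (-3)·1 = -6.
So u(n) = -3n² − 6, and u(6) = -114.

-114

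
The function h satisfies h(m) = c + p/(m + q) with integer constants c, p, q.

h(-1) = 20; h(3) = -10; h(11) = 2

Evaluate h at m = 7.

0

(h(m) − c)(m + q) = p for each data point; the three points give a linear system in c and q, then p follows.
Solving: c = 5, q = -1, p = -30, so h(m) = 5 − 30/(m − 1).
Then h(7) = 5 − 30/6 = 0.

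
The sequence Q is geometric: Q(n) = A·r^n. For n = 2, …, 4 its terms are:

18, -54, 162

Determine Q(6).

Consecutive ratio: -54/18 = -3, and 162/(-54) = -3, so r = -3.
Then A·(-3)^2 = 18 gives A = 2, and Q(n) = 2·(-3)^n.
Q(6) = 2·(-3)^6 = 1458.

1458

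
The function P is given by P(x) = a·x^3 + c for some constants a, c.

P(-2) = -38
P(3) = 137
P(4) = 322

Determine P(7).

1717

From P(-2) = -38 and P(3) = 137: -8a + c = -38 and 27a + c = 137.
Subtracting: 35a = 175, so a = 5; then c = -38 − 5·(-8) = 2.
So P(x) = 5x³ + 2, and P(7) = 1717.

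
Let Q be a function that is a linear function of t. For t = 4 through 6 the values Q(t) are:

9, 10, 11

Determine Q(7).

First differences: 1, 1.
Level-1 differences are constant, so Q has degree 1.
Fitting a degree-1 polynomial gives Q(t) = t + 5.
Then Q(7) = 12.

12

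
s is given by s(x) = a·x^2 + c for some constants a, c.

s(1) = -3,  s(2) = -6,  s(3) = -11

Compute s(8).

-66

From s(1) = -3 and s(2) = -6: 1a + c = -3 and 4a + c = -6.
Subtracting: 3a = -3, so a = -1; then c = -3 − (-1)·1 = -2.
So s(x) = -1x² − 2, and s(8) = -66.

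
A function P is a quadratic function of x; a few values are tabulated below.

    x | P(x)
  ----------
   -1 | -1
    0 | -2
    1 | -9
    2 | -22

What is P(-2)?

-6

First differences: -1, -7, -13. Second differences: -6, -6.
Level-2 differences are constant, so P has degree 2.
Fitting a degree-2 polynomial gives P(x) = -3x² - 4x - 2.
Then P(-2) = -6.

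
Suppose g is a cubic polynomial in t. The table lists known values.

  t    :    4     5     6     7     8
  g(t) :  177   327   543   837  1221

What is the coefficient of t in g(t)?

Write g(t) = at³ + bt² + ct + d; the 5 given values yield a linear system in the 4 coefficients.
Solving, g(t) = 2t³ + 3t² + t - 3.
The coefficient of t is 1.

1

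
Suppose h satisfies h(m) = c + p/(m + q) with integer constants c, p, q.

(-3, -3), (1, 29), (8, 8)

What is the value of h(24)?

(h(m) − c)(m + q) = p for each data point; the three points give a linear system in c and q, then p follows.
Solving: c = 5, q = 0, p = 24, so h(m) = 5 + 24/(m + 0).
Then h(24) = 5 + 24/24 = 6.

6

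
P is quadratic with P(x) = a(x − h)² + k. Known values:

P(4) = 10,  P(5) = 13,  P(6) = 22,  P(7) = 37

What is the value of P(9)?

First differences 3, 9, 15; second difference 6 = 2a, so a = 3.
Expanding, the x-coefficient is −2ah = -6h; matching it to the data gives h = 4, and then k = 10.
So P(x) = 3(x − 4)² + 10.
P(9) = 3·5² + 10 = 85.

85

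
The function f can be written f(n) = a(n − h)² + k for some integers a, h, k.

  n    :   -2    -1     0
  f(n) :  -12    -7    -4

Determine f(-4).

First differences 5, 3; second difference -2 = 2a, so a = -1.
Expanding, the n-coefficient is −2ah = 2h; matching it to the data gives h = 1, and then k = -3.
So f(n) = -1(n − 1)² − 3.
f(-4) = -1·(-5)² − 3 = -28.

-28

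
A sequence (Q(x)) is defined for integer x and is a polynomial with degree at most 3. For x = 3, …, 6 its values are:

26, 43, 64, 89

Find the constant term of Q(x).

First differences: 17, 21, 25. Second differences: 4, 4.
Level-2 differences are constant, so Q has degree 2.
Fitting a degree-2 polynomial gives Q(x) = 2x² + 3x - 1.
The constant term is Q(0) = -1.

-1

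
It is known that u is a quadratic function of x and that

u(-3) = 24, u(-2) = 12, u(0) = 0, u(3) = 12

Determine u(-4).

40

Write u(x) = ax² + bx + c; the 4 given values yield a linear system in the 3 coefficients.
Solving, u(x) = 2x² - 2x.
Then u(-4) = 40.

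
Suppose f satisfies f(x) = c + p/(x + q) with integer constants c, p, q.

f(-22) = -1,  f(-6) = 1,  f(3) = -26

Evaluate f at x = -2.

4

(f(x) − c)(x + q) = p for each data point; the three points give a linear system in c and q, then p follows.
Solving: c = -2, q = -2, p = -24, so f(x) = -2 − 24/(x − 2).
Then f(-2) = -2 − 24/(-4) = 4.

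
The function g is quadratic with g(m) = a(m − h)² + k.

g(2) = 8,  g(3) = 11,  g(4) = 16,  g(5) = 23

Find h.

First differences 3, 5, 7; second difference 2 = 2a, so a = 1.
Expanding, the m-coefficient is −2ah = -2h; matching it to the data gives h = 1, and then k = 7.
So g(m) = 1(m − 1)² + 7.
Hence h = 1.

1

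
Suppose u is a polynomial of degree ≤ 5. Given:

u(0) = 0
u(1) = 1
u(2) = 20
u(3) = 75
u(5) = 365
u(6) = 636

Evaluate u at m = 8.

Write u(m) = am^5 + bm^4 + cm³ + dm² + em + p; the 6 given values yield a linear system in the 6 coefficients.
Solving, the top 2 coefficients vanish, and u(m) = 3m³ - 2m.
Then u(8) = 1520.

1520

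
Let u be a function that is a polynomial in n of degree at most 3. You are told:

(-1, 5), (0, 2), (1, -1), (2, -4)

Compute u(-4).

14

Write u(n) = an³ + bn² + cn + d; the 4 given values yield a linear system in the 4 coefficients.
Solving, the top 2 coefficients vanish, and u(n) = -3n + 2.
Then u(-4) = 14.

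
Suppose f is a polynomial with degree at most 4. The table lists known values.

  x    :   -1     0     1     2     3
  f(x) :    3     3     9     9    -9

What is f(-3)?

Write f(x) = ax^4 + bx³ + cx² + dx + e; the 5 given values yield a linear system in the 5 coefficients.
Solving, the leading coefficient vanishes, and f(x) = -2x³ + 3x² + 5x + 3.
Then f(-3) = 69.

69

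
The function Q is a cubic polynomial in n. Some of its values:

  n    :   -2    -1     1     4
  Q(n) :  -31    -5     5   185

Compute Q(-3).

-95

Write Q(n) = an³ + bn² + cn + d; the 4 given values yield a linear system in the 4 coefficients.
Solving, Q(n) = 3n³ - n² + 2n + 1.
Then Q(-3) = -95.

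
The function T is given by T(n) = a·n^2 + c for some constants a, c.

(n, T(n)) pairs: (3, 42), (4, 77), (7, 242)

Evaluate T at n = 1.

From T(3) = 42 and T(4) = 77: 9a + c = 42 and 16a + c = 77.
Subtracting: 7a = 35, so a = 5; then c = 42 − 5·9 = -3.
So T(n) = 5n² − 3, and T(1) = 2.

2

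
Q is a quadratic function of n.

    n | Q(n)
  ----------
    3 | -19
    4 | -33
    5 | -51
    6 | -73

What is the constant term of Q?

-1

Write Q(n) = an² + bn + c; the 4 given values yield a linear system in the 3 coefficients.
Solving, Q(n) = -2n² - 1.
The constant term is Q(0) = -1.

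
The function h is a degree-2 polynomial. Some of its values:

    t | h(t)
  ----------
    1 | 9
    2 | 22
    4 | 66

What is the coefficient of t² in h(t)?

Write h(t) = at² + bt + c; the 3 given values yield a linear system in the 3 coefficients.
Solving, h(t) = 3t² + 4t + 2.
The coefficient of t² is 3.

3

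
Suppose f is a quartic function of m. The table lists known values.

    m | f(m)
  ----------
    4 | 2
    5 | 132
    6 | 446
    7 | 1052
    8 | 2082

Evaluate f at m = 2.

-18

Write f(m) = am^4 + bm³ + cm² + dm + e; the 5 given values yield a linear system in the 5 coefficients.
Solving, f(m) = m^4 - 4m³ + m² - 4m + 2.
Then f(2) = -18.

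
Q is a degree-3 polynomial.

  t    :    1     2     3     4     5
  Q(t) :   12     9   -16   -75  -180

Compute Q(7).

-576

Write Q(t) = at³ + bt² + ct + d; the 5 given values yield a linear system in the 4 coefficients.
Solving, Q(t) = -2t³ + t² + 8t + 5.
Then Q(7) = -576.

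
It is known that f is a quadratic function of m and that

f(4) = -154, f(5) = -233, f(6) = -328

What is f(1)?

-13

Write f(m) = am² + bm + c; the 3 given values yield a linear system in the 3 coefficients.
Solving, f(m) = -8m² - 7m + 2.
Then f(1) = -13.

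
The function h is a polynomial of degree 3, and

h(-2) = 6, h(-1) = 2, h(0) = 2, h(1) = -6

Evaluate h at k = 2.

-34

Write h(k) = ak³ + bk² + ck + d; the 4 given values yield a linear system in the 4 coefficients.
Solving, h(k) = -2k³ - 4k² - 2k + 2.
Then h(2) = -34.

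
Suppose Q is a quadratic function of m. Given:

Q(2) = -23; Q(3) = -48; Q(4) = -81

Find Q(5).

-122

Write Q(m) = am² + bm + c; the 3 given values yield a linear system in the 3 coefficients.
Solving, Q(m) = -4m² - 5m + 3.
Then Q(5) = -122.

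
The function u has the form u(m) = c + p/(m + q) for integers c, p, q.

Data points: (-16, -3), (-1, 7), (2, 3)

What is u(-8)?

-7

(u(m) − c)(m + q) = p for each data point; the three points give a linear system in c and q, then p follows.
Solving: c = -1, q = 4, p = 24, so u(m) = -1 + 24/(m + 4).
Then u(-8) = -1 + 24/(-4) = -7.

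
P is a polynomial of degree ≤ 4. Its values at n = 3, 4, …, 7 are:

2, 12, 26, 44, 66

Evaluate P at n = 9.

Write P(n) = an^4 + bn³ + cn² + dn + e; the 5 given values yield a linear system in the 5 coefficients.
Solving, the top 2 coefficients vanish, and P(n) = 2n² - 4n - 4.
Then P(9) = 122.

122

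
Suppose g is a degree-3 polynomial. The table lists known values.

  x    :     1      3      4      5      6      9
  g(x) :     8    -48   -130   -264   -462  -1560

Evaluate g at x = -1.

Write g(x) = ax³ + bx² + cx + d; the 6 given values yield a linear system in the 4 coefficients.
Solving, g(x) = -2x³ - 2x² + 6x + 6.
Then g(-1) = 0.

0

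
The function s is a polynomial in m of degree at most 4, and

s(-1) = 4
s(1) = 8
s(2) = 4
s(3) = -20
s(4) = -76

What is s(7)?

-556

Write s(m) = am^4 + bm³ + cm² + dm + e; the 5 given values yield a linear system in the 5 coefficients.
Solving, the leading coefficient vanishes, and s(m) = -2m³ + 2m² + 4m + 4.
Then s(7) = -556.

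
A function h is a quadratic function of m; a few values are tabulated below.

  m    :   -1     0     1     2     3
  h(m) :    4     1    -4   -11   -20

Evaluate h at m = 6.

-59

Write h(m) = am² + bm + c; the 5 given values yield a linear system in the 3 coefficients.
Solving, h(m) = -m² - 4m + 1.
Then h(6) = -59.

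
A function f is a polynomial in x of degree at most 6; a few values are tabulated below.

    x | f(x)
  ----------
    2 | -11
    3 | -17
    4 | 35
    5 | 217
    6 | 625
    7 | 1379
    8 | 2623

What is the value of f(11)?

11095

Write f(x) = ax^6 + bx^5 + cx^4 + dx³ + ex² + px + q; the 7 given values yield a linear system in the 7 coefficients.
Solving, the top 2 coefficients vanish, and f(x) = x^4 - 2x³ - 8x² + 7x + 7.
Then f(11) = 11095.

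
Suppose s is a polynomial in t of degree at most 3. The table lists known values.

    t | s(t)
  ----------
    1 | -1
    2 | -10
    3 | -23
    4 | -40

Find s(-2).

First differences: -9, -13, -17. Second differences: -4, -4.
Level-2 differences are constant, so s has degree 2.
Fitting a degree-2 polynomial gives s(t) = -2t² - 3t + 4.
Then s(-2) = 2.

2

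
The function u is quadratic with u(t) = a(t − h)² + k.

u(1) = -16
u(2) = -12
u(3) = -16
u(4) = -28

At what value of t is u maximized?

2

First differences 4, -4, -12; second difference -8 = 2a, so a = -4.
Expanding, the t-coefficient is −2ah = 8h; matching it to the data gives h = 2, and then k = -12.
So u(t) = -4(t − 2)² − 12.
Hence h = 2.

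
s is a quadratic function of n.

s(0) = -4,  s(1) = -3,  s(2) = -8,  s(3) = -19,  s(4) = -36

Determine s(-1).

-11

First differences: 1, -5, -11, -17. Second differences: -6, -6, -6.
Level-2 differences are constant, so s has degree 2.
Fitting a degree-2 polynomial gives s(n) = -3n² + 4n - 4.
Then s(-1) = -11.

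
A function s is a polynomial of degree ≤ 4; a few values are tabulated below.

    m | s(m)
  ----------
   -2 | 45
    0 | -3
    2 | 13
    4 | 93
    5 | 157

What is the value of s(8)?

445

Write s(m) = am^4 + bm³ + cm² + dm + e; the 5 given values yield a linear system in the 5 coefficients.
Solving, the top 2 coefficients vanish, and s(m) = 8m² - 8m - 3.
Then s(8) = 445.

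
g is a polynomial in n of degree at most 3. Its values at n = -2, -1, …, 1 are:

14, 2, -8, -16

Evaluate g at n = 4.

First differences: -12, -10, -8. Second differences: 2, 2.
Level-2 differences are constant, so g has degree 2.
Fitting a degree-2 polynomial gives g(n) = n² - 9n - 8.
Then g(4) = -28.

-28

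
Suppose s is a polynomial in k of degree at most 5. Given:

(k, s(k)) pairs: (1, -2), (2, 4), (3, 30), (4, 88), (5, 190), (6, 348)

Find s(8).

880

Write s(k) = ak^5 + bk^4 + ck³ + dk² + ek + p; the 6 given values yield a linear system in the 6 coefficients.
Solving, the top 2 coefficients vanish, and s(k) = 2k³ - 2k² - 2k.
Then s(8) = 880.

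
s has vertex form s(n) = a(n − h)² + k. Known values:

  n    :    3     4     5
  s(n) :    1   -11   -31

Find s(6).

-59

First differences -12, -20; second difference -8 = 2a, so a = -4.
Expanding, the n-coefficient is −2ah = 8h; matching it to the data gives h = 2, and then k = 5.
So s(n) = -4(n − 2)² + 5.
s(6) = -4·4² + 5 = -59.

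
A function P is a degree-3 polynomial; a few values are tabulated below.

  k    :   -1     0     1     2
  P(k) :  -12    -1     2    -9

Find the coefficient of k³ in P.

Write P(k) = ak³ + bk² + ck + d; the 4 given values yield a linear system in the 4 coefficients.
Solving, P(k) = -k³ - 4k² + 8k - 1.
The coefficient of k³ is -1.

-1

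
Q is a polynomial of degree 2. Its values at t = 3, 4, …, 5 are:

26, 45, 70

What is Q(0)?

5

Write Q(t) = at² + bt + c; the 3 given values yield a linear system in the 3 coefficients.
Solving, Q(t) = 3t² - 2t + 5.
Then Q(0) = 5.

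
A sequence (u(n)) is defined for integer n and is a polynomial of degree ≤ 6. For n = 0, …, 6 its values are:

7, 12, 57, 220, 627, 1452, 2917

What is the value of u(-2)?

First differences: 5, 45, 163, 407, 825, 1465. Second differences: 40, 118, 244, 418, 640. Third differences: 78, 126, 174, 222. Fourth differences: 48, 48, 48.
Level-4 differences are constant, so u has degree 4.
Fitting a degree-4 polynomial gives u(n) = 2n^4 + n³ + 3n² - n + 7.
Then u(-2) = 45.

45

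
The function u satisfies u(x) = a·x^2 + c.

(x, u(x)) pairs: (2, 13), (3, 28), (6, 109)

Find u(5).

From u(2) = 13 and u(3) = 28: 4a + c = 13 and 9a + c = 28.
Subtracting: 5a = 15, so a = 3; then c = 13 − 3·4 = 1.
So u(x) = 3x² + 1, and u(5) = 76.

76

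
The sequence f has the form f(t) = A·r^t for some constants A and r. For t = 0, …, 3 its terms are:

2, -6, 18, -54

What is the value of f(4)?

Consecutive ratio: -6/2 = -3, and 18/(-6) = -3, so r = -3.
Then A·(-3)^0 = 2 gives A = 2, and f(t) = 2·(-3)^t.
f(4) = 2·(-3)^4 = 162.

162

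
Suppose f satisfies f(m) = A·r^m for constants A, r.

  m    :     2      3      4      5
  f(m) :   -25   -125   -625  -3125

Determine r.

Consecutive ratio: -125/(-25) = 5, and -625/(-125) = 5, so r = 5.
Then A·5^2 = -25 gives A = -1, and f(m) = -1·5^m.

5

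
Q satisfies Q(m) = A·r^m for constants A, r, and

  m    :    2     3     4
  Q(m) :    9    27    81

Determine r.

Consecutive ratio: 27/9 = 3, and 81/27 = 3, so r = 3.
Then A·3^2 = 9 gives A = 1, and Q(m) = 1·3^m.

3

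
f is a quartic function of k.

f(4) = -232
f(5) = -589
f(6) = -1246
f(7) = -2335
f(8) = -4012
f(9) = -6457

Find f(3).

First differences: -357, -657, -1089, -1677, -2445. Second differences: -300, -432, -588, -768. Third differences: -132, -156, -180. Fourth differences: -24, -24.
Level-4 differences are constant, so f has degree 4.
Fitting a degree-4 polynomial gives f(k) = -k^4 + k² + 3k - 4.
Then f(3) = -67.

-67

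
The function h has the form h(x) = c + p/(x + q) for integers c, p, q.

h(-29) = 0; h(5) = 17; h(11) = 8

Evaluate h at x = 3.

(h(x) − c)(x + q) = p for each data point; the three points give a linear system in c and q, then p follows.
Solving: c = 2, q = -1, p = 60, so h(x) = 2 + 60/(x − 1).
Then h(3) = 2 + 60/2 = 32.

32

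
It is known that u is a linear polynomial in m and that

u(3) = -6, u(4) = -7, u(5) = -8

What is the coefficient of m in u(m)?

First differences: -1, -1.
Level-1 differences are constant, so u has degree 1.
Fitting a degree-1 polynomial gives u(m) = -m - 3.
The coefficient of m is -1.

-1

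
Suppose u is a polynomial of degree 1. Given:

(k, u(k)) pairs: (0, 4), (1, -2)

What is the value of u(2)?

-8

Write u(k) = ak + b; the 2 given values yield a linear system in the 2 coefficients.
Solving, u(k) = -6k + 4.
Then u(2) = -8.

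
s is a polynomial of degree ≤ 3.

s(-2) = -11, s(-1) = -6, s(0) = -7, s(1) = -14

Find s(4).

-71

First differences: 5, -1, -7. Second differences: -6, -6.
Level-2 differences are constant, so s has degree 2.
Fitting a degree-2 polynomial gives s(x) = -3x² - 4x - 7.
Then s(4) = -71.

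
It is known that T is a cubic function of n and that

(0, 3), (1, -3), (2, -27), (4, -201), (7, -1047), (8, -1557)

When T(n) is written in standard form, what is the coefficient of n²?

Write T(n) = an³ + bn² + cn + d; the 6 given values yield a linear system in the 4 coefficients.
Solving, T(n) = -3n³ - 3n + 3.
The coefficient of n² is 0.

0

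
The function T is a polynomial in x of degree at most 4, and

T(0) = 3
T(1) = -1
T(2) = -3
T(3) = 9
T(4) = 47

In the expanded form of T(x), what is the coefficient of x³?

2

First differences: -4, -2, 12, 38. Second differences: 2, 14, 26. Third differences: 12, 12.
Level-3 differences are constant, so T has degree 3.
Fitting a degree-3 polynomial gives T(x) = 2x³ - 5x² - x + 3.
The coefficient of x³ is 2.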